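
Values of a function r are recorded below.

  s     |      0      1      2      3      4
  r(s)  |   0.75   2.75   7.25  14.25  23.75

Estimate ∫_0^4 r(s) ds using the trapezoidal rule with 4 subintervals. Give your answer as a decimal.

36.5

Δs = 1.
T_4 = (1/2)·[0.75 + 2·2.75 + 2·7.25 + 2·14.25 + 23.75] = 36.5.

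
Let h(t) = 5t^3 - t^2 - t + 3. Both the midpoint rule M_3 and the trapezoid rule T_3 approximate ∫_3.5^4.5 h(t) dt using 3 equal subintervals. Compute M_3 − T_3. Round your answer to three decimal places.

M_3 ≈ 307.37037.
T_3 ≈ 309.00926.
M_3 − T_3 ≈ -1.639.

-1.639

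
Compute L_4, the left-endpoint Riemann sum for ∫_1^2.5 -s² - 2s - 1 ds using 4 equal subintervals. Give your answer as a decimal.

-10.11328125

Δs = (2.5 − 1)/4 = 0.375.
Left endpoints: 1, 1.375, 1.75, 2.125.
f(1) = -4, f(1.375) = -5.640625, f(1.75) = -7.5625, f(2.125) = -9.765625.
Sum = Δs · [f(1) + f(1.375) + f(1.75) + f(2.125)].
Sum = -10.11328125.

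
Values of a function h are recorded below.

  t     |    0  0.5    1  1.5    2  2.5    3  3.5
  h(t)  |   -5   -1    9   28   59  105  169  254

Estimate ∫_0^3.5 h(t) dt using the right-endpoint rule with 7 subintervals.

Δt = 0.5.
Sum = 0.5·[(-1) + 9 + 28 + 59 + 105 + 169 + 254] = 311.5.

311.5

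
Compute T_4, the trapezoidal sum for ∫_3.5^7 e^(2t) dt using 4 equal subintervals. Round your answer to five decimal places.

746775.69602

Δt = (7 − 3.5)/4 = 0.875.
f(3.5) ≈ 1096.63316, f(4.375) ≈ 6310.68811, f(5.25) ≈ 36315.50267, f(6.125) ≈ 208981.28887, f(7) ≈ 1202604.28416.
T_4 = (Δt/2)·[f(t_0) + 2f(t_1) + 2f(t_2) + 2f(t_3) + f(t_4)].
Sum ≈ 746775.69602.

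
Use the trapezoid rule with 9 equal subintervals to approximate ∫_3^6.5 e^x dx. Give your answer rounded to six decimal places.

Δx = (6.5 − 3)/9 = 7/18.
f(3) ≈ 20.085537, f(61/18) ≈ 29.633008, f(34/9) ≈ 43.718781, f(25/6) ≈ 64.500093, f(41/9) ≈ 95.159607, f(89/18) ≈ 140.392833, f(16/3) ≈ 207.127249, f(103/18) ≈ 305.583243, f(55/9) ≈ 450.839370, f(6.5) ≈ 665.141633.
T_9 = (Δx/2)·[f(x_0) + 2f(x_1) + ... + 2f(x_{8}) + f(x_9)].
Sum ≈ 653.165243.

653.165243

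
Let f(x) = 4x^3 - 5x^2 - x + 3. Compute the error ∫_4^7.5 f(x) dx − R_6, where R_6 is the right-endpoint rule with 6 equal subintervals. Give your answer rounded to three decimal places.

Exact integral: ∫_4^7.5 f(x) dx ≈ 2301.97917.
R_6 ≈ 2672.48495.
Error ≈ 2301.97917 − 2672.48495 ≈ -370.506.

-370.506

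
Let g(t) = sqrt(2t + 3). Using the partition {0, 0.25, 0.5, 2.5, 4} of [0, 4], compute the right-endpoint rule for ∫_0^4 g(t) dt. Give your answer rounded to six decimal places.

Subinterval widths: 0.25, 0.25, 2, 1.5.
Right endpoints: 0.25, 0.5, 2.5, 4.
g(0.25) ≈ 1.870829, g(0.5) ≈ 2.000000, g(2.5) ≈ 2.828427, g(4) ≈ 3.316625.
Sum = Σ Δt_i · g(t_i).
Sum ≈ 11.599499.

11.599499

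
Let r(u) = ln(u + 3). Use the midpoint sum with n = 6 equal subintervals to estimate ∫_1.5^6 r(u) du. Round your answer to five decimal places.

8.50927

Δu = (6 − 1.5)/6 = 0.75.
Midpoints: 1.875, 2.625, 3.375, 4.125, 4.875, 5.625.
r(1.875) ≈ 1.58412, r(2.625) ≈ 1.72722, r(3.375) ≈ 1.85238, r(4.125) ≈ 1.96361, r(4.875) ≈ 2.06369, r(5.625) ≈ 2.15466.
Sum = Δu · [r(1.875) + r(2.625) + r(3.375) + ...].
Sum ≈ 8.50927.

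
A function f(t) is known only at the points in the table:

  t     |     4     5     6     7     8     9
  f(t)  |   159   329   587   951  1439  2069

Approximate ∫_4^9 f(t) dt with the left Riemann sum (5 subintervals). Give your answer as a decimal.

3465

Δt = 1.
Sum = 1·[159 + 329 + 587 + 951 + 1439] = 3465.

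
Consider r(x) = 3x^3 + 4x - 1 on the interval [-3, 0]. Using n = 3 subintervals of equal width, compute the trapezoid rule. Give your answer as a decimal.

-88.5

Δx = (0 − (-3))/3 = 1.
r(-3) = -94, r(-2) = -33, r(-1) = -8, r(0) = -1.
T_3 = (Δx/2)·[r(x_0) + 2r(x_1) + 2r(x_2) + r(x_3)].
Sum = -88.5.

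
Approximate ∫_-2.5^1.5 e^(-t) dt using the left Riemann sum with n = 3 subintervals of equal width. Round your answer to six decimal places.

Δt = (1.5 − (-2.5))/3 = 4/3.
Left endpoints: -2.5, -7/6, 1/6.
f(-2.5) ≈ 12.182494, f(-7/6) ≈ 3.211271, f(1/6) ≈ 0.846482.
Sum = Δt · [f(-2.5) + f(-7/6) + f(1/6)].
Sum ≈ 21.653662.

21.653662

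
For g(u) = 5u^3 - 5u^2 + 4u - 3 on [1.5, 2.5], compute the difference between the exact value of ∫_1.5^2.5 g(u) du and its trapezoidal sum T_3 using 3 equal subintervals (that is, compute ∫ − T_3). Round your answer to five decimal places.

Exact integral: ∫_1.5^2.5 g(u) du ≈ 27.0833333.
T_3 ≈ 27.5462963.
Error ≈ 27.0833333 − 27.5462963 ≈ -0.46296.

-0.46296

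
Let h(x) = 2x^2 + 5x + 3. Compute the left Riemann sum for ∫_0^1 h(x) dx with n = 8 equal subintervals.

5.734375

Δx = (1 − 0)/8 = 0.125.
Left endpoints: 0, 0.125, 0.25, 0.375, 0.5, 0.625, 0.75, 0.875.
h(0) = 3, h(0.125) = 3.65625, h(0.25) = 4.375, h(0.375) = 5.15625, h(0.5) = 6, h(0.625) = 6.90625, h(0.75) = 7.875, h(0.875) = 8.90625.
Sum = Δx · [h(0) + h(0.125) + h(0.25) + ...].
Sum = 5.734375.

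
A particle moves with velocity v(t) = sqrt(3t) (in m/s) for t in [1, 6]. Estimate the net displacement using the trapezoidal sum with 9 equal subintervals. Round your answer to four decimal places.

15.8028

Δt = (6 − 1)/9 = 5/9.
v(1) ≈ 1.7321, v(14/9) ≈ 2.1602, v(19/9) ≈ 2.5166, v(8/3) ≈ 2.8284, v(29/9) ≈ 3.1091, v(34/9) ≈ 3.3665, v(13/3) ≈ 3.6056, v(44/9) ≈ 3.8297, v(49/9) ≈ 4.0415, v(6) ≈ 4.2426.
T_9 = (Δt/2)·[v(t_0) + 2v(t_1) + ... + 2v(t_{8}) + v(t_9)].
Sum ≈ 15.8028.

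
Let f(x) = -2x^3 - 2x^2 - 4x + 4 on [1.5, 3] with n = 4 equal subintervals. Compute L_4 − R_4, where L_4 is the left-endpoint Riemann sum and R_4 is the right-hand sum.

L_4 ≈ -49.24805.
R_4 ≈ -74.27930.
L_4 − R_4 = 25.03125.

25.03125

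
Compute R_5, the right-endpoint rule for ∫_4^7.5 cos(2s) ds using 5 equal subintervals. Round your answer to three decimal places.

-0.356

Δs = (7.5 − 4)/5 = 0.7.
Right endpoints: 4.7, 5.4, 6.1, 6.8, 7.5.
f(4.7) ≈ -1.000, f(5.4) ≈ -0.194, f(6.1) ≈ 0.934, f(6.8) ≈ 0.512, f(7.5) ≈ -0.760.
Sum = Δs · [f(4.7) + f(5.4) + f(6.1) + f(6.8) + f(7.5)].
Sum ≈ -0.356.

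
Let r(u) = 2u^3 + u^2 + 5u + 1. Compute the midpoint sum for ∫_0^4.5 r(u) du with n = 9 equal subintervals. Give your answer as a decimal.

Δu = (4.5 − 0)/9 = 0.5.
Midpoints: 0.25, 0.75, 1.25, 1.75, 2.25, 2.75, 3.25, 3.75, 4.25.
r(0.25) = 2.34375, r(0.75) = 6.15625, r(1.25) = 12.71875, r(1.75) = 23.53125, r(2.25) = 40.09375, r(2.75) = 63.90625, r(3.25) = 96.46875, r(3.75) = 139.28125, r(4.25) = 193.84375.
Sum = Δu · [r(0.25) + r(0.75) + r(1.25) + ...].
Sum = 289.171875.

289.171875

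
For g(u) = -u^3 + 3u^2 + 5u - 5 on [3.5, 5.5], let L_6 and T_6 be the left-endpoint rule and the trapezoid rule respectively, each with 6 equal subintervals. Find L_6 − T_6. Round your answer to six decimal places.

L_6 ≈ -23.22222222.
T_6 ≈ -33.13888889.
L_6 − T_6 ≈ 9.916667.

9.916667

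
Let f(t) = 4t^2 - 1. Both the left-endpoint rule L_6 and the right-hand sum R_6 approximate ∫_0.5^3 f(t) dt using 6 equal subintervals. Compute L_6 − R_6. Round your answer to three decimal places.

L_6 ≈ 26.33102.
R_6 ≈ 40.91435.
L_6 − R_6 ≈ -14.583.

-14.583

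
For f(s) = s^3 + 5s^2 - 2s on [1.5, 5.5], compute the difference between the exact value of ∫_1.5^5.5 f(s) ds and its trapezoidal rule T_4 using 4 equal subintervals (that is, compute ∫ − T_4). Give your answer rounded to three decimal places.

-10.333

Exact integral: ∫_1.5^5.5 f(s) ds ≈ 471.16667.
T_4 = 481.5.
Error ≈ 471.16667 − 481.5 ≈ -10.333.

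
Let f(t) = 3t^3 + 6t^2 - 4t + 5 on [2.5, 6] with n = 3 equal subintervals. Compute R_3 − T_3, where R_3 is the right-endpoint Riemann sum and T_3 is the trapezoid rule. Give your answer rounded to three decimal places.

R_3 ≈ 1783.20139.
T_3 ≈ 1336.58681.
R_3 − T_3 ≈ 446.615.

446.615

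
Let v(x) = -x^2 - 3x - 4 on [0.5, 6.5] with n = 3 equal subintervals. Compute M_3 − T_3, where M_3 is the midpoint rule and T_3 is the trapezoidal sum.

M_3 = -176.5.
T_3 = -182.5.
M_3 − T_3 = 6.

6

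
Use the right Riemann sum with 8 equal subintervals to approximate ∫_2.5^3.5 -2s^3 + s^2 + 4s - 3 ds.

-40.2421875

Δs = (3.5 − 2.5)/8 = 0.125.
Right endpoints: 2.625, 2.75, 2.875, 3, 3.125, 3.25, 3.375, 3.5.
f(2.625) = -21.78515625, f(2.75) = -26.03125, f(2.875) = -30.76171875, f(3) = -36, f(3.125) = -41.76953125, f(3.25) = -48.09375, f(3.375) = -54.99609375, f(3.5) = -62.5.
Sum = Δs · [f(2.625) + f(2.75) + f(2.875) + ...].
Sum = -40.2421875.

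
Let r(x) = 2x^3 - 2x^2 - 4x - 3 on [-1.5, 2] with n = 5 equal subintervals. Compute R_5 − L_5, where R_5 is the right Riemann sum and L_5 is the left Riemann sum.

3.675

R_5 = -14.42.
L_5 = -18.095.
R_5 − L_5 = 3.675.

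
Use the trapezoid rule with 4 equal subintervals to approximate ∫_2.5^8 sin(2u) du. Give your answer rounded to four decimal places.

Δu = (8 − 2.5)/4 = 1.375.
f(2.5) ≈ -0.9589, f(3.875) ≈ 0.9946, f(5.25) ≈ -0.8797, f(6.625) ≈ 0.6316, f(8) ≈ -0.2879.
T_4 = (Δu/2)·[f(u_0) + 2f(u_1) + 2f(u_2) + 2f(u_3) + f(u_4)].
Sum ≈ 0.1693.

0.1693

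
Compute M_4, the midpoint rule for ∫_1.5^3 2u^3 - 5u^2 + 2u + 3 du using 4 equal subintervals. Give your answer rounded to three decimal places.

Δu = (3 − 1.5)/4 = 0.375.
Midpoints: 1.6875, 2.0625, 2.4375, 2.8125.
f(1.6875) = 3579/2048, f(2.0625) = 6969/2048, f(2.4375) = 14607/2048, f(2.8125) = 27789/2048.
Sum = Δu · [f(1.6875) + f(2.0625) + f(2.4375) + f(2.8125)].
Sum ≈ 9.694.

9.694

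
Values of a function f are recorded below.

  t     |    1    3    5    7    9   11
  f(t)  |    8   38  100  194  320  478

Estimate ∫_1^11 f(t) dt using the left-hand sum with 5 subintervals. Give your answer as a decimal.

1320

Δt = 2.
Sum = 2·[8 + 38 + 100 + 194 + 320] = 1320.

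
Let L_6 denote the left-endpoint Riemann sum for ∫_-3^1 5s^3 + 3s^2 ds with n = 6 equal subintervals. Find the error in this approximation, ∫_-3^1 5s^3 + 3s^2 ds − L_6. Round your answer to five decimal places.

Exact integral: ∫_-3^1 f(s) ds = -72.
L_6 ≈ -114.2222222.
Error ≈ -72 − (-114.2222222) ≈ 42.22222.

42.22222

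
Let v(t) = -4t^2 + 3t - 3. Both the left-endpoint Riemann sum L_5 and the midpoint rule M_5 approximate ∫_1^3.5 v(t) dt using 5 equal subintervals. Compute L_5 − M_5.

8.75

L_5 = -37.5.
M_5 = -46.25.
L_5 − M_5 = 8.75.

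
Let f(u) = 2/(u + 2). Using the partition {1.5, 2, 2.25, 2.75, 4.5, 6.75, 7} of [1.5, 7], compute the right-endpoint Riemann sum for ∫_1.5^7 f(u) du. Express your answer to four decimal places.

Subinterval widths: 0.5, 0.25, 0.5, 1.75, 2.25, 0.25.
Right endpoints: 2, 2.25, 2.75, 4.5, 6.75, 7.
f(2) = 0.5, f(2.25) = 8/17, f(2.75) = 8/19, f(4.5) = 4/13, f(6.75) = 8/35, f(7) = 2/9.
Sum = Σ Δu_i · f(u_i).
Sum ≈ 1.6865.

1.6865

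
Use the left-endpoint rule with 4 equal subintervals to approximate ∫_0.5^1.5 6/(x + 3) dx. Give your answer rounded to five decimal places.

1.55651

Δx = (1.5 − 0.5)/4 = 0.25.
Left endpoints: 0.5, 0.75, 1, 1.25.
f(0.5) = 12/7, f(0.75) = 1.6, f(1) = 1.5, f(1.25) = 24/17.
Sum = Δx · [f(0.5) + f(0.75) + f(1) + f(1.25)].
Sum ≈ 1.55651.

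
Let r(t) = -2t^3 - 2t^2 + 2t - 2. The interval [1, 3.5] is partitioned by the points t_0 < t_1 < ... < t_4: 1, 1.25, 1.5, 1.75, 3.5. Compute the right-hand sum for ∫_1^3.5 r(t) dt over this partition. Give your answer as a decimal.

-192.21875

Subinterval widths: 0.25, 0.25, 0.25, 1.75.
Right endpoints: 1.25, 1.5, 1.75, 3.5.
r(1.25) = -6.53125, r(1.5) = -10.25, r(1.75) = -15.34375, r(3.5) = -105.25.
Sum = Σ Δt_i · r(t_i).
Sum = -192.21875.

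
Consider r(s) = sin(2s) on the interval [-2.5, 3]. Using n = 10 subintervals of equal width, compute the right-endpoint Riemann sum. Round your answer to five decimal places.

Δs = (3 − (-2.5))/10 = 0.55.
Right endpoints: -1.95, -1.4, -0.85, -0.3, 0.25, 0.8, 1.35, 1.9, 2.45, 3.
r(-1.95) ≈ 0.68777, r(-1.4) ≈ -0.33499, r(-0.85) ≈ -0.99166, r(-0.3) ≈ -0.56464, r(0.25) ≈ 0.47943, r(0.8) ≈ 0.99957, r(1.35) ≈ 0.42738, r(1.9) ≈ -0.61186, r(2.45) ≈ -0.98245, r(3) ≈ -0.27942.
Sum = Δs · [r(-1.95) + r(-1.4) + r(-0.85) + ...].
Sum ≈ -0.64398.

-0.64398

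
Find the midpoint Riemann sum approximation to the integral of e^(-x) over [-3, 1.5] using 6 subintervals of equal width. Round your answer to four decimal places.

Δx = (1.5 − (-3))/6 = 0.75.
Midpoints: -2.625, -1.875, -1.125, -0.375, 0.375, 1.125.
f(-2.625) ≈ 13.8046, f(-1.875) ≈ 6.5208, f(-1.125) ≈ 3.0802, f(-0.375) ≈ 1.4550, f(0.375) ≈ 0.6873, f(1.125) ≈ 0.3247.
Sum = Δx · [f(-2.625) + f(-1.875) + f(-1.125) + ...].
Sum ≈ 19.4044.

19.4044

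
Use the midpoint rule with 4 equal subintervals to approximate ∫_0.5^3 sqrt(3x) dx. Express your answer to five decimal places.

Δx = (3 − 0.5)/4 = 0.625.
Midpoints: 0.8125, 1.4375, 2.0625, 2.6875.
f(0.8125) ≈ 1.56125, f(1.4375) ≈ 2.07666, f(2.0625) ≈ 2.48747, f(2.6875) ≈ 2.83945.
Sum = Δx · [f(0.8125) + f(1.4375) + f(2.0625) + f(2.6875)].
Sum ≈ 5.60302.

5.60302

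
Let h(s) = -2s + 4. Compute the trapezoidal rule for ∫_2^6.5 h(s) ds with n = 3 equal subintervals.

Δs = (6.5 − 2)/3 = 1.5.
h(2) = 0, h(3.5) = -3, h(5) = -6, h(6.5) = -9.
T_3 = (Δs/2)·[h(s_0) + 2h(s_1) + 2h(s_2) + h(s_3)].
Sum = -20.25.

-20.25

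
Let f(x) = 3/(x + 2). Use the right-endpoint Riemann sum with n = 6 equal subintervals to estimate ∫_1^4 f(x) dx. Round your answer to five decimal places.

1.95963

Δx = (4 − 1)/6 = 0.5.
Right endpoints: 1.5, 2, 2.5, 3, 3.5, 4.
f(1.5) = 6/7, f(2) = 0.75, f(2.5) = 2/3, f(3) = 0.6, f(3.5) = 6/11, f(4) = 0.5.
Sum = Δx · [f(1.5) + f(2) + f(2.5) + ...].
Sum ≈ 1.95963.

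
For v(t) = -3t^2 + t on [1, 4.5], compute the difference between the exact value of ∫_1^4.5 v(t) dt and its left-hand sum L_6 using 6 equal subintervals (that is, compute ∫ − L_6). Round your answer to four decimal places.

Exact integral: ∫_1^4.5 v(t) dt = -80.5.
L_6 ≈ -65.272569.
Error ≈ -80.5 − (-65.272569) ≈ -15.2274.

-15.2274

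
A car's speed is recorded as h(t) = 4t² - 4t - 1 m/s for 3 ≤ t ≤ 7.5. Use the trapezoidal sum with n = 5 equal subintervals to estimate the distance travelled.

Δt = (7.5 − 3)/5 = 0.9.
h(3) = 23, h(3.9) = 44.24, h(4.8) = 71.96, h(5.7) = 106.16, h(6.6) = 146.84, h(7.5) = 194.
T_5 = (Δt/2)·[h(t_0) + 2h(t_1) + ... + 2h(t_{4}) + h(t_5)].
Sum = 429.93.

429.93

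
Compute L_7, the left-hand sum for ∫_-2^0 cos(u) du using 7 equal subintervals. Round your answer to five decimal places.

0.70080

Δu = (0 − (-2))/7 = 2/7.
Left endpoints: -2, -12/7, -10/7, -8/7, -6/7, -4/7, -2/7.
f(-2) ≈ -0.41615, f(-12/7) ≈ -0.14300, f(-10/7) ≈ 0.14175, f(-8/7) ≈ 0.41500, f(-6/7) ≈ 0.65460, f(-4/7) ≈ 0.84113, f(-2/7) ≈ 0.95946.
Sum = Δu · [f(-2) + f(-12/7) + f(-10/7) + ...].
Sum ≈ 0.70080.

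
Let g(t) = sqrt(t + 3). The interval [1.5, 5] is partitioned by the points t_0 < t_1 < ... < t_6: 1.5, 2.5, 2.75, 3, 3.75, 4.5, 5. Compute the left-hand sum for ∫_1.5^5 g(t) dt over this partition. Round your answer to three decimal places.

8.462

Subinterval widths: 1, 0.25, 0.25, 0.75, 0.75, 0.5.
Left endpoints: 1.5, 2.5, 2.75, 3, 3.75, 4.5.
g(1.5) ≈ 2.121, g(2.5) ≈ 2.345, g(2.75) ≈ 2.398, g(3) ≈ 2.449, g(3.75) ≈ 2.598, g(4.5) ≈ 2.739.
Sum = Σ Δt_i · g(t_i).
Sum ≈ 8.462.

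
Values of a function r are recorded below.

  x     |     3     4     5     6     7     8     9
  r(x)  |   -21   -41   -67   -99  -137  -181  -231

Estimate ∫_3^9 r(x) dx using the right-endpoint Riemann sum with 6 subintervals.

Δx = 1.
Sum = 1·[(-41) + (-67) + (-99) + (-137) + (-181) + (-231)] = -756.

-756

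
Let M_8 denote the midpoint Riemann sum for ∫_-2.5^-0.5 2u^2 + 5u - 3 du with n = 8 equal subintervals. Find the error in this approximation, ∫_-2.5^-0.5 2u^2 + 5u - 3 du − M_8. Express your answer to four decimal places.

0.0208

Exact integral: ∫_-2.5^-0.5 f(u) du ≈ -10.666667.
M_8 = -10.6875.
Error ≈ -10.666667 − (-10.6875) ≈ 0.0208.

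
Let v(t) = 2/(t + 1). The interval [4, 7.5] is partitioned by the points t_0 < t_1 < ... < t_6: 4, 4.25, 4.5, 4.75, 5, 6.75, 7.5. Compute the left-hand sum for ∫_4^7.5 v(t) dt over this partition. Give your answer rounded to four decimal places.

Subinterval widths: 0.25, 0.25, 0.25, 0.25, 1.75, 0.75.
Left endpoints: 4, 4.25, 4.5, 4.75, 5, 6.75.
v(4) = 0.4, v(4.25) = 8/21, v(4.5) = 4/11, v(4.75) = 8/23, v(5) = 1/3, v(6.75) = 8/31.
Sum = Σ Δt_i · v(t_i).
Sum ≈ 1.1500.

1.1500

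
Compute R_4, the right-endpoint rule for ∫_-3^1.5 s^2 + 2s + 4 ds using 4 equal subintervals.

Δs = (1.5 − (-3))/4 = 1.125.
Right endpoints: -1.875, -0.75, 0.375, 1.5.
f(-1.875) = 3.765625, f(-0.75) = 3.0625, f(0.375) = 4.890625, f(1.5) = 9.25.
Sum = Δs · [f(-1.875) + f(-0.75) + f(0.375) + f(1.5)].
Sum = 23.58984375.

23.58984375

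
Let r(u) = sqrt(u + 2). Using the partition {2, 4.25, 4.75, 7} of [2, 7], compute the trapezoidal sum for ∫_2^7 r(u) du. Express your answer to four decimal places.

12.6349

Subinterval widths: 2.25, 0.5, 2.25.
r(2) ≈ 2.0000, r(4.25) ≈ 2.5000, r(4.75) ≈ 2.5981, r(7) ≈ 3.0000.
On each subinterval the trapezoid contributes (Δu_i/2)·[r(u_{i-1}) + r(u_i)].
Sum ≈ 12.6349.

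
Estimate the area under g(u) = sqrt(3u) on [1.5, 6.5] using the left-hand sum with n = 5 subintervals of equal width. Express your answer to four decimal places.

Δu = (6.5 − 1.5)/5 = 1.
Left endpoints: 1.5, 2.5, 3.5, 4.5, 5.5.
g(1.5) ≈ 2.1213, g(2.5) ≈ 2.7386, g(3.5) ≈ 3.2404, g(4.5) ≈ 3.6742, g(5.5) ≈ 4.0620.
Sum = Δu · [g(1.5) + g(2.5) + g(3.5) + g(4.5) + g(5.5)].
Sum ≈ 15.8366.

15.8366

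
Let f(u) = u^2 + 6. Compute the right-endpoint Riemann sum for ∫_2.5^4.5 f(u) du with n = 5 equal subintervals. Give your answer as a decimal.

40.02

Δu = (4.5 − 2.5)/5 = 0.4.
Right endpoints: 2.9, 3.3, 3.7, 4.1, 4.5.
f(2.9) = 14.41, f(3.3) = 16.89, f(3.7) = 19.69, f(4.1) = 22.81, f(4.5) = 26.25.
Sum = Δu · [f(2.9) + f(3.3) + f(3.7) + f(4.1) + f(4.5)].
Sum = 40.02.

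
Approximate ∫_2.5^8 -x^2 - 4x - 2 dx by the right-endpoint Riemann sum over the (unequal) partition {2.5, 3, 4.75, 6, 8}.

Subinterval widths: 0.5, 1.75, 1.25, 2.
Right endpoints: 3, 4.75, 6, 8.
f(3) = -23, f(4.75) = -43.5625, f(6) = -62, f(8) = -98.
Sum = Σ Δx_i · f(x_i).
Sum = -361.234375.

-361.234375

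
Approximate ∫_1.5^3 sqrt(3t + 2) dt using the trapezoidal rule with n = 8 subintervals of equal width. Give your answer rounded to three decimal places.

4.424

Δt = (3 − 1.5)/8 = 0.1875.
f(1.5) ≈ 2.550, f(1.6875) ≈ 2.658, f(1.875) ≈ 2.761, f(2.0625) ≈ 2.861, f(2.25) ≈ 2.958, f(2.4375) ≈ 3.052, f(2.625) ≈ 3.142, f(2.8125) ≈ 3.231, f(3) ≈ 3.317.
T_8 = (Δt/2)·[f(t_0) + 2f(t_1) + ... + 2f(t_{7}) + f(t_8)].
Sum ≈ 4.424.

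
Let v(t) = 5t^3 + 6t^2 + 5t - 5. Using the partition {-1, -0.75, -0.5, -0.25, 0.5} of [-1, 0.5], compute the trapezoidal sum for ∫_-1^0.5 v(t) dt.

-7.76953125

Subinterval widths: 0.25, 0.25, 0.25, 0.75.
v(-1) = -9, v(-0.75) = -7.484375, v(-0.5) = -6.625, v(-0.25) = -5.953125, v(0.5) = -0.375.
On each subinterval the trapezoid contributes (Δt_i/2)·[v(t_{i-1}) + v(t_i)].
Sum = -7.76953125.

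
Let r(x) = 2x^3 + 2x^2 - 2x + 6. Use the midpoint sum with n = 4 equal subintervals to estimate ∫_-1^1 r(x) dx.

Δx = (1 − (-1))/4 = 0.5.
Midpoints: -0.75, -0.25, 0.25, 0.75.
r(-0.75) = 7.78125, r(-0.25) = 6.59375, r(0.25) = 5.65625, r(0.75) = 6.46875.
Sum = Δx · [r(-0.75) + r(-0.25) + r(0.25) + r(0.75)].
Sum = 13.25.

13.25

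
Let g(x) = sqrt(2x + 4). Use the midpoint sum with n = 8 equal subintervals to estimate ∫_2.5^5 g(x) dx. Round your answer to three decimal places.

8.461

Δx = (5 − 2.5)/8 = 0.3125.
Midpoints: 2.65625, 2.96875, 3.28125, 3.59375, 3.90625, 4.21875, 4.53125, 4.84375.
g(2.65625) ≈ 3.052, g(2.96875) ≈ 3.152, g(3.28125) ≈ 3.250, g(3.59375) ≈ 3.345, g(3.90625) ≈ 3.437, g(4.21875) ≈ 3.527, g(4.53125) ≈ 3.614, g(4.84375) ≈ 3.700.
Sum = Δx · [g(2.65625) + g(2.96875) + g(3.28125) + ...].
Sum ≈ 8.461.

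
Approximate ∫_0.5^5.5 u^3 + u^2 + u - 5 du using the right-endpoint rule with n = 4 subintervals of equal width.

Δu = (5.5 − 0.5)/4 = 1.25.
Right endpoints: 1.75, 3, 4.25, 5.5.
f(1.75) = 5.171875, f(3) = 34, f(4.25) = 94.078125, f(5.5) = 197.125.
Sum = Δu · [f(1.75) + f(3) + f(4.25) + f(5.5)].
Sum = 412.96875.

412.96875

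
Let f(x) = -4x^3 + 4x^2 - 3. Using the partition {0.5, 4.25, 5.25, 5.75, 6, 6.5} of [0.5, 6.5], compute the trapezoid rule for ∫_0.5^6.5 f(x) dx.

-1664.109375

Subinterval widths: 3.75, 1, 0.5, 0.25, 0.5.
f(0.5) = -2.5, f(4.25) = -237.8125, f(5.25) = -471.5625, f(5.75) = -631.1875, f(6) = -723, f(6.5) = -932.5.
On each subinterval the trapezoid contributes (Δx_i/2)·[f(x_{i-1}) + f(x_i)].
Sum = -1664.109375.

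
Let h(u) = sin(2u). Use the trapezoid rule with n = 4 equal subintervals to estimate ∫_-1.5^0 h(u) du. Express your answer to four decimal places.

Δu = (0 − (-1.5))/4 = 0.375.
h(-1.5) ≈ -0.1411, h(-1.125) ≈ -0.7781, h(-0.75) ≈ -0.9975, h(-0.375) ≈ -0.6816, h(0) ≈ 0.0000.
T_4 = (Δu/2)·[h(u_0) + 2h(u_1) + 2h(u_2) + 2h(u_3) + h(u_4)].
Sum ≈ -0.9479.

-0.9479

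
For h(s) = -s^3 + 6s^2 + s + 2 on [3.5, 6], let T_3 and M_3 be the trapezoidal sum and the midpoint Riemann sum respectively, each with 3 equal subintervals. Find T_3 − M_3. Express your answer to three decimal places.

T_3 ≈ 74.25347.
M_3 ≈ 77.83420.
T_3 − M_3 ≈ -3.581.

-3.581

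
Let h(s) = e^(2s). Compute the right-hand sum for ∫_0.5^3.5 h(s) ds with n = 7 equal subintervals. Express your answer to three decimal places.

814.452

Δs = (3.5 − 0.5)/7 = 3/7.
Right endpoints: 13/14, 19/14, 25/14, 31/14, 37/14, 43/14, 3.5.
h(13/14) ≈ 6.405, h(19/14) ≈ 15.094, h(25/14) ≈ 35.567, h(31/14) ≈ 83.812, h(37/14) ≈ 197.495, h(43/14) ≈ 465.381, h(3.5) ≈ 1096.633.
Sum = Δs · [h(13/14) + h(19/14) + h(25/14) + ...].
Sum ≈ 814.452.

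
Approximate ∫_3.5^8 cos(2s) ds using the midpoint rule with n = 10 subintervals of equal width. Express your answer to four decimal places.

Δs = (8 − 3.5)/10 = 0.45.
Midpoints: 3.725, 4.175, 4.625, 5.075, 5.525, 5.975, 6.425, 6.875, 7.325, 7.775.
f(3.725) ≈ 0.3931, f(4.175) ≈ -0.4759, f(4.625) ≈ -0.9848, f(5.075) ≈ -0.7484, f(5.525) ≈ 0.0544, f(5.975) ≈ 0.8160, f(6.425) ≈ 0.9600, f(6.875) ≈ 0.3776, f(7.325) ≈ -0.4906, f(7.775) ≈ -0.9875.
Sum = Δs · [f(3.725) + f(4.175) + f(4.625) + ...].
Sum ≈ -0.4888.

-0.4888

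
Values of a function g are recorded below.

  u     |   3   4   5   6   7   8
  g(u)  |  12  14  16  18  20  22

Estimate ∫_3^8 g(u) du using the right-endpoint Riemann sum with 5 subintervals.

90

Δu = 1.
Sum = 1·[14 + 16 + 18 + 20 + 22] = 90.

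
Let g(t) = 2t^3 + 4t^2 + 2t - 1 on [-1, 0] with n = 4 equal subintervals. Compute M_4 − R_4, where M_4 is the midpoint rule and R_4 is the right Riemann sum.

-0.015625

M_4 = -1.171875.
R_4 = -1.15625.
M_4 − R_4 = -0.015625.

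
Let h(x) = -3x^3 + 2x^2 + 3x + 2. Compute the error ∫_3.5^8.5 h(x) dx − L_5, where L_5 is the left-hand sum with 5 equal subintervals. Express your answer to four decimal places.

Exact integral: ∫_3.5^8.5 h(x) dx ≈ -3321.666667.
L_5 = -2575.625.
Error ≈ -3321.666667 − (-2575.625) ≈ -746.0417.

-746.0417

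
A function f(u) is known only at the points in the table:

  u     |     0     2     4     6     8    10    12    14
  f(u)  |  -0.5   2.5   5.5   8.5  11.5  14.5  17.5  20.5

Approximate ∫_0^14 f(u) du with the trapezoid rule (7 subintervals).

140

Δu = 2.
T_7 = (2/2)·[(-0.5) + 2·2.5 + 2·5.5 + 2·8.5 + 2·11.5 + 2·14.5 + 2·17.5 + 20.5] = 140.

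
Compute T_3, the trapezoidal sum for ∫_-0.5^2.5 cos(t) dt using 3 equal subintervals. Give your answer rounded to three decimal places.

0.987

Δt = (2.5 − (-0.5))/3 = 1.
f(-0.5) ≈ 0.878, f(0.5) ≈ 0.878, f(1.5) ≈ 0.071, f(2.5) ≈ -0.801.
T_3 = (Δt/2)·[f(t_0) + 2f(t_1) + 2f(t_2) + f(t_3)].
Sum ≈ 0.987.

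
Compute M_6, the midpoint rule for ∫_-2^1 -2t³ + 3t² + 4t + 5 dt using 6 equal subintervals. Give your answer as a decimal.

25.125

Δt = (1 − (-2))/6 = 0.5.
Midpoints: -1.75, -1.25, -0.75, -0.25, 0.25, 0.75.
f(-1.75) = 17.90625, f(-1.25) = 8.59375, f(-0.75) = 4.53125, f(-0.25) = 4.21875, f(0.25) = 6.15625, f(0.75) = 8.84375.
Sum = Δt · [f(-1.75) + f(-1.25) + f(-0.75) + ...].
Sum = 25.125.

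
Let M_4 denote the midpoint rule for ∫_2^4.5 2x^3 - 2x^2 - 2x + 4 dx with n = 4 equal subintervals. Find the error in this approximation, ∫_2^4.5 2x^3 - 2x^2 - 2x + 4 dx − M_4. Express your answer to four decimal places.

1.4242

Exact integral: ∫_2^4.5 f(x) dx ≈ 135.364583.
M_4 ≈ 133.940430.
Error ≈ 135.364583 − 133.940430 ≈ 1.4242.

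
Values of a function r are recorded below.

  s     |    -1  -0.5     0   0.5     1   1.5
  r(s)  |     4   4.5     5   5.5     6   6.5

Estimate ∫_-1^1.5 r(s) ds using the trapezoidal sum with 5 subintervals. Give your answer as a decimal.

13.125

Δs = 0.5.
T_5 = (0.5/2)·[4 + 2·4.5 + 2·5 + 2·5.5 + 2·6 + 6.5] = 13.125.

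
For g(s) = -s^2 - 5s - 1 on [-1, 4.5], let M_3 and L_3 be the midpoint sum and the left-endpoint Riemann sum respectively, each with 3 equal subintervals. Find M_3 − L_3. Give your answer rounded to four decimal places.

-38.2326

M_3 ≈ -82.792824.
L_3 ≈ -44.560185.
M_3 − L_3 ≈ -38.2326.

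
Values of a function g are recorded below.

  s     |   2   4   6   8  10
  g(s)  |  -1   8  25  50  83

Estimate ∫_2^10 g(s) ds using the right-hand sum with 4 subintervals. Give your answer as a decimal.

Δs = 2.
Sum = 2·[8 + 25 + 50 + 83] = 332.

332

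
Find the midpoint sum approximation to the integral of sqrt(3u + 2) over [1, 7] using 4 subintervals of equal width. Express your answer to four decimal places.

Δu = (7 − 1)/4 = 1.5.
Midpoints: 1.75, 3.25, 4.75, 6.25.
f(1.75) ≈ 2.6926, f(3.25) ≈ 3.4278, f(4.75) ≈ 4.0311, f(6.25) ≈ 4.5552.
Sum = Δu · [f(1.75) + f(3.25) + f(4.75) + f(6.25)].
Sum ≈ 22.0601.

22.0601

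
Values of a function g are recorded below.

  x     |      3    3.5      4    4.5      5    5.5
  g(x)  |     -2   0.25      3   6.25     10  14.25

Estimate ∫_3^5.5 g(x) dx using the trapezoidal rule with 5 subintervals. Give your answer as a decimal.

Δx = 0.5.
T_5 = (0.5/2)·[(-2) + 2·0.25 + 2·3 + 2·6.25 + 2·10 + 14.25] = 12.8125.

12.8125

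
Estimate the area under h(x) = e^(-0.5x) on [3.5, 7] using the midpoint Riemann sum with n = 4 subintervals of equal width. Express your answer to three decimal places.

Δx = (7 − 3.5)/4 = 0.875.
Midpoints: 3.9375, 4.8125, 5.6875, 6.5625.
h(3.9375) ≈ 0.140, h(4.8125) ≈ 0.090, h(5.6875) ≈ 0.058, h(6.5625) ≈ 0.038.
Sum = Δx · [h(3.9375) + h(4.8125) + h(5.6875) + h(6.5625)].
Sum ≈ 0.285.

0.285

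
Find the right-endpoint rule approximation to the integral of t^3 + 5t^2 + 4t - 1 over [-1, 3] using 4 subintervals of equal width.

Δt = (3 − (-1))/4 = 1.
Right endpoints: 0, 1, 2, 3.
f(0) = -1, f(1) = 9, f(2) = 35, f(3) = 83.
Sum = Δt · [f(0) + f(1) + f(2) + f(3)].
Sum = 126.

126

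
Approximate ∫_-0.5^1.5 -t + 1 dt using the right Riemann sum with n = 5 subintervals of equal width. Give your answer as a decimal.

Δt = (1.5 − (-0.5))/5 = 0.4.
Right endpoints: -0.1, 0.3, 0.7, 1.1, 1.5.
f(-0.1) = 1.1, f(0.3) = 0.7, f(0.7) = 0.3, f(1.1) = -0.1, f(1.5) = -0.5.
Sum = Δt · [f(-0.1) + f(0.3) + f(0.7) + f(1.1) + f(1.5)].
Sum = 0.6.

0.6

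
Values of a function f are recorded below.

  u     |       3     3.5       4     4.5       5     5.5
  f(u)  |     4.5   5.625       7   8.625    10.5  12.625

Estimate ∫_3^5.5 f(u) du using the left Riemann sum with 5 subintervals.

Δu = 0.5.
Sum = 0.5·[4.5 + 5.625 + 7 + 8.625 + 10.5] = 18.125.

18.125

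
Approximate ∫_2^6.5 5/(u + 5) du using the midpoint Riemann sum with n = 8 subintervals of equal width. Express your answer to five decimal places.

Δu = (6.5 − 2)/8 = 0.5625.
Midpoints: 2.28125, 2.84375, 3.40625, 3.96875, 4.53125, 5.09375, 5.65625, 6.21875.
f(2.28125) = 160/233, f(2.84375) = 160/251, f(3.40625) = 160/269, f(3.96875) = 160/287, f(4.53125) = 32/61, f(5.09375) = 160/323, f(5.65625) = 160/341, f(6.21875) = 160/359.
Sum = Δu · [f(2.28125) + f(2.84375) + f(3.40625) + ...].
Sum ≈ 2.48134.

2.48134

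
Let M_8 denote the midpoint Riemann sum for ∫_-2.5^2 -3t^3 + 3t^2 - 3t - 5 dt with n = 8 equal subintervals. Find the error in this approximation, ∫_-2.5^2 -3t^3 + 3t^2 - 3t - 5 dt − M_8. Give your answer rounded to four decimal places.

Exact integral: ∫_-2.5^2 f(t) dt = 21.796875.
M_8 ≈ 21.173950.
Error ≈ 21.796875 − 21.173950 ≈ 0.6229.

0.6229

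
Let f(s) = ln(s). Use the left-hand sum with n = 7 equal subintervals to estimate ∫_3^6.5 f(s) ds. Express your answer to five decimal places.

5.17385

Δs = (6.5 − 3)/7 = 0.5.
Left endpoints: 3, 3.5, 4, 4.5, 5, 5.5, 6.
f(3) ≈ 1.09861, f(3.5) ≈ 1.25276, f(4) ≈ 1.38629, f(4.5) ≈ 1.50408, f(5) ≈ 1.60944, f(5.5) ≈ 1.70475, f(6) ≈ 1.79176.
Sum = Δs · [f(3) + f(3.5) + f(4) + ...].
Sum ≈ 5.17385.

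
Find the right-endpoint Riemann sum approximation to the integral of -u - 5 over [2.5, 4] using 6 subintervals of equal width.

Δu = (4 − 2.5)/6 = 0.25.
Right endpoints: 2.75, 3, 3.25, 3.5, 3.75, 4.
f(2.75) = -7.75, f(3) = -8, f(3.25) = -8.25, f(3.5) = -8.5, f(3.75) = -8.75, f(4) = -9.
Sum = Δu · [f(2.75) + f(3) + f(3.25) + ...].
Sum = -12.5625.

-12.5625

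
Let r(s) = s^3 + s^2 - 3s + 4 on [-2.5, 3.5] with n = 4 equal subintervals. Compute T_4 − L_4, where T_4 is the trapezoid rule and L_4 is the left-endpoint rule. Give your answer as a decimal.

34.875

T_4 = 67.875.
L_4 = 33.
T_4 − L_4 = 34.875.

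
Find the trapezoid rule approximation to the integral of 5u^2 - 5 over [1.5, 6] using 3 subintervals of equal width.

Δu = (6 − 1.5)/3 = 1.5.
f(1.5) = 6.25, f(3) = 40, f(4.5) = 96.25, f(6) = 175.
T_3 = (Δu/2)·[f(u_0) + 2f(u_1) + 2f(u_2) + f(u_3)].
Sum = 340.3125.

340.3125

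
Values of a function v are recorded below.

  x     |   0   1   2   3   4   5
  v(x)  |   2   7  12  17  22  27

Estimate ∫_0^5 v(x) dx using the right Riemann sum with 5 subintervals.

Δx = 1.
Sum = 1·[7 + 12 + 17 + 22 + 27] = 85.

85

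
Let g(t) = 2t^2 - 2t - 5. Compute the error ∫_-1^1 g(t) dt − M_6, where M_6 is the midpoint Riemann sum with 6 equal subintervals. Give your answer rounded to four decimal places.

0.0370

Exact integral: ∫_-1^1 g(t) dt ≈ -8.666667.
M_6 ≈ -8.703704.
Error ≈ -8.666667 − (-8.703704) ≈ 0.0370.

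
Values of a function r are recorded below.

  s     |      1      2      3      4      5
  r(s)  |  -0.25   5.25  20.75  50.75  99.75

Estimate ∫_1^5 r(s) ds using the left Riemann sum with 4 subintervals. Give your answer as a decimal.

76.5

Δs = 1.
Sum = 1·[(-0.25) + 5.25 + 20.75 + 50.75] = 76.5.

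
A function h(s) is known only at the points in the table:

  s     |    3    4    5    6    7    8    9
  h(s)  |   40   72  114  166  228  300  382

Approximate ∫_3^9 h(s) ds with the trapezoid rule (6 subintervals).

Δs = 1.
T_6 = (1/2)·[40 + 2·72 + 2·114 + 2·166 + 2·228 + 2·300 + 382] = 1091.

1091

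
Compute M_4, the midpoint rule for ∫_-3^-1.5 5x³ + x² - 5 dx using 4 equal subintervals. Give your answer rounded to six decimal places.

-93.971191

Δx = (-1.5 − (-3))/4 = 0.375.
Midpoints: -2.8125, -2.4375, -2.0625, -1.6875.
f(-2.8125) = -443705/4096, f(-2.4375) = -292739/4096, f(-2.0625) = -182741/4096, f(-1.6875) = -107231/4096.
Sum = Δx · [f(-2.8125) + f(-2.4375) + f(-2.0625) + f(-1.6875)].
Sum ≈ -93.971191.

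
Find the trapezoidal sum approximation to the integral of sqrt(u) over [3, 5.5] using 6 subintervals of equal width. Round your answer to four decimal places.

Δu = (5.5 − 3)/6 = 5/12.
f(3) ≈ 1.7321, f(41/12) ≈ 1.8484, f(23/6) ≈ 1.9579, f(4.25) ≈ 2.0616, f(14/3) ≈ 2.1602, f(61/12) ≈ 2.2546, f(5.5) ≈ 2.3452.
T_6 = (Δu/2)·[f(u_0) + 2f(u_1) + ... + 2f(u_{5}) + f(u_6)].
Sum ≈ 5.1339.

5.1339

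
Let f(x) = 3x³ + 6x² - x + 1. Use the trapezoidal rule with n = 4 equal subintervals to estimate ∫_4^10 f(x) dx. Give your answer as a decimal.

9299.25

Δx = (10 − 4)/4 = 1.5.
f(4) = 285, f(5.5) = 676.125, f(7) = 1317, f(8.5) = 2268.375, f(10) = 3591.
T_4 = (Δx/2)·[f(x_0) + 2f(x_1) + 2f(x_2) + 2f(x_3) + f(x_4)].
Sum = 9299.25.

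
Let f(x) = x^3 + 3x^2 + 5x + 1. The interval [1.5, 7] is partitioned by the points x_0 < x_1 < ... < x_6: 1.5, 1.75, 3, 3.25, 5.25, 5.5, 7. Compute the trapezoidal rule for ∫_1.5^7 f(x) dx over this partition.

1097.6171875

Subinterval widths: 0.25, 1.25, 0.25, 2, 0.25, 1.5.
f(1.5) = 18.625, f(1.75) = 24.296875, f(3) = 70, f(3.25) = 83.265625, f(5.25) = 254.640625, f(5.5) = 285.625, f(7) = 526.
On each subinterval the trapezoid contributes (Δx_i/2)·[f(x_{i-1}) + f(x_i)].
Sum = 1097.6171875.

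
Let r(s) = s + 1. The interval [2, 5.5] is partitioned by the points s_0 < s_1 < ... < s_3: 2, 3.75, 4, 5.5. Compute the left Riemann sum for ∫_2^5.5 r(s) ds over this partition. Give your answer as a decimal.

Subinterval widths: 1.75, 0.25, 1.5.
Left endpoints: 2, 3.75, 4.
r(2) = 3, r(3.75) = 4.75, r(4) = 5.
Sum = Σ Δs_i · r(s_i).
Sum = 13.9375.

13.9375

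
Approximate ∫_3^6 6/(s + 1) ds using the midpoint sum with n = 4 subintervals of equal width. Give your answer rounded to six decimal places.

3.351823

Δs = (6 − 3)/4 = 0.75.
Midpoints: 3.375, 4.125, 4.875, 5.625.
f(3.375) = 48/35, f(4.125) = 48/41, f(4.875) = 48/47, f(5.625) = 48/53.
Sum = Δs · [f(3.375) + f(4.125) + f(4.875) + f(5.625)].
Sum ≈ 3.351823.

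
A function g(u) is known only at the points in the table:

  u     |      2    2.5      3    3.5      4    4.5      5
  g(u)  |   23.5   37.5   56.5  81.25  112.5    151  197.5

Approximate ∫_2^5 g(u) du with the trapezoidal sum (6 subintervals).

Δu = 0.5.
T_6 = (0.5/2)·[23.5 + 2·37.5 + 2·56.5 + 2·81.25 + 2·112.5 + 2·151 + 197.5] = 274.625.

274.625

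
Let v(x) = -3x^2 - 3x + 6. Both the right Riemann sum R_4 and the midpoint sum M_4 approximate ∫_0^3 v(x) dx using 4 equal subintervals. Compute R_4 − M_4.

-14.765625

R_4 = -36.84375.
M_4 = -22.078125.
R_4 − M_4 = -14.765625.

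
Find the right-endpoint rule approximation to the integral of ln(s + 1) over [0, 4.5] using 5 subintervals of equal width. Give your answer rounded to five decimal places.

5.58955

Δs = (4.5 − 0)/5 = 0.9.
Right endpoints: 0.9, 1.8, 2.7, 3.6, 4.5.
f(0.9) ≈ 0.64185, f(1.8) ≈ 1.02962, f(2.7) ≈ 1.30833, f(3.6) ≈ 1.52606, f(4.5) ≈ 1.70475.
Sum = Δs · [f(0.9) + f(1.8) + f(2.7) + f(3.6) + f(4.5)].
Sum ≈ 5.58955.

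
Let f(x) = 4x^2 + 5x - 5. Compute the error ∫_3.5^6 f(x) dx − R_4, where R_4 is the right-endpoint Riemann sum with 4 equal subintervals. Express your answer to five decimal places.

-34.24479

Exact integral: ∫_3.5^6 f(x) dx ≈ 277.7083333.
R_4 = 311.953125.
Error ≈ 277.7083333 − 311.953125 ≈ -34.24479.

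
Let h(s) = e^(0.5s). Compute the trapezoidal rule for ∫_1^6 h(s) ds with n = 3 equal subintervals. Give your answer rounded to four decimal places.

Δs = (6 − 1)/3 = 5/3.
h(1) ≈ 1.6487, h(8/3) ≈ 3.7937, h(13/3) ≈ 8.7291, h(6) ≈ 20.0855.
T_3 = (Δs/2)·[h(s_0) + 2h(s_1) + 2h(s_2) + h(s_3)].
Sum ≈ 38.9832.

38.9832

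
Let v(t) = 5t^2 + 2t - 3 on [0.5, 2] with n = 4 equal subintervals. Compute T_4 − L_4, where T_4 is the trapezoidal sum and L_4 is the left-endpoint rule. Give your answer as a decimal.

4.078125

T_4 = 12.55078125.
L_4 = 8.47265625.
T_4 − L_4 = 4.078125.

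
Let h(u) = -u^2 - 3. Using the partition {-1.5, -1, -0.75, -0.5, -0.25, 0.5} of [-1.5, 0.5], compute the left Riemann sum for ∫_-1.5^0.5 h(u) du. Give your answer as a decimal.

Subinterval widths: 0.5, 0.25, 0.25, 0.25, 0.75.
Left endpoints: -1.5, -1, -0.75, -0.5, -0.25.
h(-1.5) = -5.25, h(-1) = -4, h(-0.75) = -3.5625, h(-0.5) = -3.25, h(-0.25) = -3.0625.
Sum = Σ Δu_i · h(u_i).
Sum = -7.625.

-7.625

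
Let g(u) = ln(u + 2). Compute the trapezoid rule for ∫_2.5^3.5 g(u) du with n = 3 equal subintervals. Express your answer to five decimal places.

1.60739

Δu = (3.5 − 2.5)/3 = 1/3.
g(2.5) ≈ 1.50408, g(17/6) ≈ 1.57554, g(19/6) ≈ 1.64223, g(3.5) ≈ 1.70475.
T_3 = (Δu/2)·[g(u_0) + 2g(u_1) + 2g(u_2) + g(u_3)].
Sum ≈ 1.60739.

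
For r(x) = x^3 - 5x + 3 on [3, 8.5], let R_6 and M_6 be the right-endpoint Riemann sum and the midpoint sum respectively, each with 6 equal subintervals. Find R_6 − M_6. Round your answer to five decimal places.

R_6 ≈ 1412.9223090.
M_6 ≈ 1136.4971788.
R_6 − M_6 ≈ 276.42513.

276.42513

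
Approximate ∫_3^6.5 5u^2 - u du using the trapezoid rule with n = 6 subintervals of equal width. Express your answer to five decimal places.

397.07581

Δu = (6.5 − 3)/6 = 7/12.
f(3) = 42, f(43/12) = 8729/144, f(25/6) = 2975/36, f(4.75) = 108.0625, f(16/3) = 1232/9, f(71/12) = 24353/144, f(6.5) = 204.75.
T_6 = (Δu/2)·[f(u_0) + 2f(u_1) + ... + 2f(u_{5}) + f(u_6)].
Sum ≈ 397.07581.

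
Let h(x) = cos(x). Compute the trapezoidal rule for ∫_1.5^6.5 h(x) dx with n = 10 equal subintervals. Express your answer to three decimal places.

Δx = (6.5 − 1.5)/10 = 0.5.
h(1.5) ≈ 0.071, h(2) ≈ -0.416, h(2.5) ≈ -0.801, h(3) ≈ -0.990, h(3.5) ≈ -0.936, h(4) ≈ -0.654, h(4.5) ≈ -0.211, h(5) ≈ 0.284, h(5.5) ≈ 0.709, h(6) ≈ 0.960, h(6.5) ≈ 0.977.
T_10 = (Δx/2)·[h(x_0) + 2h(x_1) + ... + 2h(x_{9}) + h(x_10)].
Sum ≈ -0.766.

-0.766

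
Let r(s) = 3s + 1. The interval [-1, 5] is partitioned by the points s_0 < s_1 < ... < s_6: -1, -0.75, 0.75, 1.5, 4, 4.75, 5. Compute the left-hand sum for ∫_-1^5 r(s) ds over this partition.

Subinterval widths: 0.25, 1.5, 0.75, 2.5, 0.75, 0.25.
Left endpoints: -1, -0.75, 0.75, 1.5, 4, 4.75.
r(-1) = -2, r(-0.75) = -1.25, r(0.75) = 3.25, r(1.5) = 5.5, r(4) = 13, r(4.75) = 15.25.
Sum = Σ Δs_i · r(s_i).
Sum = 27.375.

27.375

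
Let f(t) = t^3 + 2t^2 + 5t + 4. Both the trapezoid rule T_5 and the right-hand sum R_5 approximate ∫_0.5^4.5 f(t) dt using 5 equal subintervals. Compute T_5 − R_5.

-60.4

T_5 = 233.22.
R_5 = 293.62.
T_5 − R_5 = -60.4.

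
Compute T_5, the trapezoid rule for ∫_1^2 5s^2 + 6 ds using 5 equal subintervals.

17.7

Δs = (2 − 1)/5 = 0.2.
f(1) = 11, f(1.2) = 13.2, f(1.4) = 15.8, f(1.6) = 18.8, f(1.8) = 22.2, f(2) = 26.
T_5 = (Δs/2)·[f(s_0) + 2f(s_1) + ... + 2f(s_{4}) + f(s_5)].
Sum = 17.7.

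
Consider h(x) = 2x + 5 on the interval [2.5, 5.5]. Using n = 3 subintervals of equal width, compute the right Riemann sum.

42

Δx = (5.5 − 2.5)/3 = 1.
Right endpoints: 3.5, 4.5, 5.5.
h(3.5) = 12, h(4.5) = 14, h(5.5) = 16.
Sum = Δx · [h(3.5) + h(4.5) + h(5.5)].
Sum = 42.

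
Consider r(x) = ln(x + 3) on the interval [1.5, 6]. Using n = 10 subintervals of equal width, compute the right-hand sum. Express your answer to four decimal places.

Δx = (6 − 1.5)/10 = 0.45.
Right endpoints: 1.95, 2.4, 2.85, 3.3, 3.75, 4.2, 4.65, 5.1, 5.55, 6.
r(1.95) ≈ 1.5994, r(2.4) ≈ 1.6864, r(2.85) ≈ 1.7664, r(3.3) ≈ 1.8405, r(3.75) ≈ 1.9095, r(4.2) ≈ 1.9741, r(4.65) ≈ 2.0347, r(5.1) ≈ 2.0919, r(5.55) ≈ 2.1459, r(6) ≈ 2.1972.
Sum = Δx · [r(1.95) + r(2.4) + r(2.85) + ...].
Sum ≈ 8.6608.

8.6608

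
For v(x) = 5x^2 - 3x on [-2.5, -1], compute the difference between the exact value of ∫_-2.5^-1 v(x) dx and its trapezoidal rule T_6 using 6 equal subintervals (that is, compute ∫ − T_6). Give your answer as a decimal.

Exact integral: ∫_-2.5^-1 v(x) dx = 32.25.
T_6 = 32.328125.
Error = 32.25 − 32.328125 = -0.078125.

-0.078125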